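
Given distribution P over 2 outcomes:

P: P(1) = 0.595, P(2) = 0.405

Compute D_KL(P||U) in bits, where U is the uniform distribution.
0.0262 bits

U(i) = 1/2 for all i

D_KL(P||U) = Σ P(x) log₂(P(x) / (1/2))
           = Σ P(x) log₂(P(x)) + log₂(2)
           = log₂(2) - H(P)

H(P) = -Σ P(x) log₂(P(x)):
  -P(1)·log₂(P(1)) = -(0.595)·log₂(0.595) = 0.44568
  -P(2)·log₂(P(2)) = -(0.405)·log₂(0.405) = 0.52812
H(P) = 0.44568 + 0.52812 = 0.97380 bits

log₂(2) = 1.00000 bits

D_KL(P||U) = 1.00000 - 0.97380 = 0.02620 ≈ 0.0262 bits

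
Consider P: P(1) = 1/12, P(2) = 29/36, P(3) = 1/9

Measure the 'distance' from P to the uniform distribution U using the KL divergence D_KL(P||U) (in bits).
0.6827 bits

U(i) = 1/3 for all i

D_KL(P||U) = Σ P(x) log₂(P(x) / (1/3))
           = Σ P(x) log₂(P(x)) + log₂(3)
           = log₂(3) - H(P)

H(P) = -Σ P(x) log₂(P(x)):
  -P(1)·log₂(P(1)) = -(1/12)·log₂(1/12) = 0.29875
  -P(2)·log₂(P(2)) = -(29/36)·log₂(29/36) = 0.25129
  -P(3)·log₂(P(3)) = -(1/9)·log₂(1/9) = 0.35221
H(P) = 0.29875 + 0.25129 + 0.35221 = 0.90225 bits

log₂(3) = 1.58496 bits

D_KL(P||U) = 1.58496 - 0.90225 = 0.68271 ≈ 0.6827 bits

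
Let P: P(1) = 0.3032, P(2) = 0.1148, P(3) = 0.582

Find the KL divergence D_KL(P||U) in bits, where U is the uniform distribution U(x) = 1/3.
0.2500 bits

U(i) = 1/3 for all i

D_KL(P||U) = Σ P(x) log₂(P(x) / (1/3))
           = Σ P(x) log₂(P(x)) + log₂(3)
           = log₂(3) - H(P)

H(P) = -Σ P(x) log₂(P(x)):
  -P(1)·log₂(P(1)) = -(0.3032)·log₂(0.3032) = 0.52201
  -P(2)·log₂(P(2)) = -(0.1148)·log₂(0.1148) = 0.35850
  -P(3)·log₂(P(3)) = -(0.582)·log₂(0.582) = 0.45449
H(P) = 0.52201 + 0.35850 + 0.45449 = 1.33500 bits

log₂(3) = 1.58496 bits

D_KL(P||U) = 1.58496 - 1.33500 = 0.24996 ≈ 0.2500 bits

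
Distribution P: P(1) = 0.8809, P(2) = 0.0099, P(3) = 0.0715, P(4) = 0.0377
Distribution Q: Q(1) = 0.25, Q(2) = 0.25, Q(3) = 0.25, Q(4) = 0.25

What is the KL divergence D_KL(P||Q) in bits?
1.3225 bits

D_KL(P||Q) = Σ P(x) log₂(P(x)/Q(x))

Computing term by term:
  P(1)·log₂(P(1)/Q(1)) = 0.8809·log₂(0.8809/0.25) = 1.60064
  P(2)·log₂(P(2)/Q(2)) = 0.0099·log₂(0.0099/0.25) = -0.04612
  P(3)·log₂(P(3)/Q(3)) = 0.0715·log₂(0.0715/0.25) = -0.12912
  P(4)·log₂(P(4)/Q(4)) = 0.0377·log₂(0.0377/0.25) = -0.10289

D_KL(P||Q) = 1.60064 - 0.04612 - 0.12912 - 0.10289 = 1.32251 ≈ 1.3225 bits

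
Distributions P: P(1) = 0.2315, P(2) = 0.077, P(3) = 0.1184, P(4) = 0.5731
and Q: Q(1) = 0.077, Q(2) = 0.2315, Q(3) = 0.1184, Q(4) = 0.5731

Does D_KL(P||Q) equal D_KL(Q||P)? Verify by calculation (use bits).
D_KL(P||Q) = 0.2454 bits, D_KL(Q||P) = 0.2454 bits. Yes — for this pair D_KL(P||Q) = D_KL(Q||P).

D_KL(P||Q) = Σ P(x) log₂(P(x)/Q(x))

Computing term by term:
  P(1)·log₂(P(1)/Q(1)) = 0.2315·log₂(0.2315/0.077) = 0.36764
  P(2)·log₂(P(2)/Q(2)) = 0.077·log₂(0.077/0.2315) = -0.12228
  P(3)·log₂(P(3)/Q(3)) = 0.1184·log₂(0.1184/0.1184) = 0.00000
  P(4)·log₂(P(4)/Q(4)) = 0.5731·log₂(0.5731/0.5731) = 0.00000

D_KL(P||Q) = 0.36764 - 0.12228 + 0.00000 + 0.00000 = 0.24536 ≈ 0.2454 bits

D_KL(Q||P) = Σ Q(x) log₂(Q(x)/P(x))

Computing term by term:
  Q(1)·log₂(Q(1)/P(1)) = 0.077·log₂(0.077/0.2315) = -0.12228
  Q(2)·log₂(Q(2)/P(2)) = 0.2315·log₂(0.2315/0.077) = 0.36764
  Q(3)·log₂(Q(3)/P(3)) = 0.1184·log₂(0.1184/0.1184) = 0.00000
  Q(4)·log₂(Q(4)/P(4)) = 0.5731·log₂(0.5731/0.5731) = 0.00000

D_KL(Q||P) = -0.12228 + 0.36764 + 0.00000 + 0.00000 = 0.24536 ≈ 0.2454 bits

These ARE equal here. Q is P with outcomes relabeled (Q(1) = P(2), Q(2) = P(1)) by a relabeling that is its own inverse, so the two sums contain exactly the same terms in a different order. This is a special case — KL divergence is not symmetric in general: D_KL(P||Q) ≠ D_KL(Q||P) for most P, Q.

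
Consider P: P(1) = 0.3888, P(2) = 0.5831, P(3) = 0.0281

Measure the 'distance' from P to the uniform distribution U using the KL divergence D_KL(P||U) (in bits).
0.4565 bits

U(i) = 1/3 for all i

D_KL(P||U) = Σ P(x) log₂(P(x) / (1/3))
           = Σ P(x) log₂(P(x)) + log₂(3)
           = log₂(3) - H(P)

H(P) = -Σ P(x) log₂(P(x)):
  -P(1)·log₂(P(1)) = -(0.3888)·log₂(0.3888) = 0.52990
  -P(2)·log₂(P(2)) = -(0.5831)·log₂(0.5831) = 0.45376
  -P(3)·log₂(P(3)) = -(0.0281)·log₂(0.0281) = 0.14481
H(P) = 0.52990 + 0.45376 + 0.14481 = 1.12847 bits

log₂(3) = 1.58496 bits

D_KL(P||U) = 1.58496 - 1.12847 = 0.45649 ≈ 0.4565 bits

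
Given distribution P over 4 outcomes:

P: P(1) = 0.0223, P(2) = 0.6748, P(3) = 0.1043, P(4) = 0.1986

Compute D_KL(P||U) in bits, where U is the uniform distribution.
0.6914 bits

U(i) = 1/4 for all i

D_KL(P||U) = Σ P(x) log₂(P(x) / (1/4))
           = Σ P(x) log₂(P(x)) + log₂(4)
           = log₂(4) - H(P)

H(P) = -Σ P(x) log₂(P(x)):
  -P(1)·log₂(P(1)) = -(0.0223)·log₂(0.0223) = 0.12236
  -P(2)·log₂(P(2)) = -(0.6748)·log₂(0.6748) = 0.38293
  -P(3)·log₂(P(3)) = -(0.1043)·log₂(0.1043) = 0.34014
  -P(4)·log₂(P(4)) = -(0.1986)·log₂(0.1986) = 0.46315
H(P) = 0.12236 + 0.38293 + 0.34014 + 0.46315 = 1.30858 bits

log₂(4) = 2.00000 bits

D_KL(P||U) = 2.00000 - 1.30858 = 0.69142 ≈ 0.6914 bits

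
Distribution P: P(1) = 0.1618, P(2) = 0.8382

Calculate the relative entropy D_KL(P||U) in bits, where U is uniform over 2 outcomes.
0.3614 bits

U(i) = 1/2 for all i

D_KL(P||U) = Σ P(x) log₂(P(x) / (1/2))
           = Σ P(x) log₂(P(x)) + log₂(2)
           = log₂(2) - H(P)

H(P) = -Σ P(x) log₂(P(x)):
  -P(1)·log₂(P(1)) = -(0.1618)·log₂(0.1618) = 0.42516
  -P(2)·log₂(P(2)) = -(0.8382)·log₂(0.8382) = 0.21343
H(P) = 0.42516 + 0.21343 = 0.63859 bits

log₂(2) = 1.00000 bits

D_KL(P||U) = 1.00000 - 0.63859 = 0.36141 ≈ 0.3614 bits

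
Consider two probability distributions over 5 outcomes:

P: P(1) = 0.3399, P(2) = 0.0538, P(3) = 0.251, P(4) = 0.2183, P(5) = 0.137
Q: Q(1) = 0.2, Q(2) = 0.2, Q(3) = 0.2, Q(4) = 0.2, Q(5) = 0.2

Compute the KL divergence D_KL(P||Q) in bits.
0.1932 bits

D_KL(P||Q) = Σ P(x) log₂(P(x)/Q(x))

Computing term by term:
  P(1)·log₂(P(1)/Q(1)) = 0.3399·log₂(0.3399/0.2) = 0.26006
  P(2)·log₂(P(2)/Q(2)) = 0.0538·log₂(0.0538/0.2) = -0.10191
  P(3)·log₂(P(3)/Q(3)) = 0.251·log₂(0.251/0.2) = 0.08225
  P(4)·log₂(P(4)/Q(4)) = 0.2183·log₂(0.2183/0.2) = 0.02757
  P(5)·log₂(P(5)/Q(5)) = 0.137·log₂(0.137/0.2) = -0.07478

D_KL(P||Q) = 0.26006 - 0.10191 + 0.08225 + 0.02757 - 0.07478 = 0.19319 ≈ 0.1932 bits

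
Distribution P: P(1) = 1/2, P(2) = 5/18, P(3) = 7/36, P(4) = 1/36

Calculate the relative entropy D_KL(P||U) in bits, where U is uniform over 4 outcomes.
0.3837 bits

U(i) = 1/4 for all i

D_KL(P||U) = Σ P(x) log₂(P(x) / (1/4))
           = Σ P(x) log₂(P(x)) + log₂(4)
           = log₂(4) - H(P)

H(P) = -Σ P(x) log₂(P(x)):
  -P(1)·log₂(P(1)) = -(1/2)·log₂(1/2) = 0.50000
  -P(2)·log₂(P(2)) = -(5/18)·log₂(5/18) = 0.51333
  -P(3)·log₂(P(3)) = -(7/36)·log₂(7/36) = 0.45939
  -P(4)·log₂(P(4)) = -(1/36)·log₂(1/36) = 0.14361
H(P) = 0.50000 + 0.51333 + 0.45939 + 0.14361 = 1.61633 bits

log₂(4) = 2.00000 bits

D_KL(P||U) = 2.00000 - 1.61633 = 0.38367 ≈ 0.3837 bits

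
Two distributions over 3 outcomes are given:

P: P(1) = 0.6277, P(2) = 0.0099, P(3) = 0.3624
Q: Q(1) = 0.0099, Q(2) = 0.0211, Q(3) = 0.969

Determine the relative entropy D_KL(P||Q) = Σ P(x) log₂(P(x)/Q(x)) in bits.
3.2327 bits

D_KL(P||Q) = Σ P(x) log₂(P(x)/Q(x))

Computing term by term:
  P(1)·log₂(P(1)/Q(1)) = 0.6277·log₂(0.6277/0.0099) = 3.75773
  P(2)·log₂(P(2)/Q(2)) = 0.0099·log₂(0.0099/0.0211) = -0.01081
  P(3)·log₂(P(3)/Q(3)) = 0.3624·log₂(0.3624/0.969) = -0.51421

D_KL(P||Q) = 3.75773 - 0.01081 - 0.51421 = 3.23271 ≈ 3.2327 bits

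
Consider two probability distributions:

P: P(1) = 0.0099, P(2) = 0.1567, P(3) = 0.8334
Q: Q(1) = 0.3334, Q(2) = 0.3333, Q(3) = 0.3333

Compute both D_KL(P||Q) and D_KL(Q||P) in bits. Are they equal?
D_KL(P||Q) = 0.8811 bits, D_KL(Q||P) = 1.6138 bits. No, they are not equal.

D_KL(P||Q) = Σ P(x) log₂(P(x)/Q(x))

Computing term by term:
  P(1)·log₂(P(1)/Q(1)) = 0.0099·log₂(0.0099/0.3334) = -0.05023
  P(2)·log₂(P(2)/Q(2)) = 0.1567·log₂(0.1567/0.3333) = -0.17062
  P(3)·log₂(P(3)/Q(3)) = 0.8334·log₂(0.8334/0.3333) = 1.10191

D_KL(P||Q) = -0.05023 - 0.17062 + 1.10191 = 0.88106 ≈ 0.8811 bits

D_KL(Q||P) = Σ Q(x) log₂(Q(x)/P(x))

Computing term by term:
  Q(1)·log₂(Q(1)/P(1)) = 0.3334·log₂(0.3334/0.0099) = 1.69157
  Q(2)·log₂(Q(2)/P(2)) = 0.3333·log₂(0.3333/0.1567) = 0.36290
  Q(3)·log₂(Q(3)/P(3)) = 0.3333·log₂(0.3333/0.8334) = -0.44069

D_KL(Q||P) = 1.69157 + 0.36290 - 0.44069 = 1.61378 ≈ 1.6138 bits

These are NOT equal (difference: 0.7327 bits). KL divergence is asymmetric: D_KL(P||Q) ≠ D_KL(Q||P) in general.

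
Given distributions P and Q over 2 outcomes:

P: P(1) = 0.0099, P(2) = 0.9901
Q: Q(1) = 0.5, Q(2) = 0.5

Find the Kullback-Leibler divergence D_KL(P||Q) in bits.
0.9199 bits

D_KL(P||Q) = Σ P(x) log₂(P(x)/Q(x))

Computing term by term:
  P(1)·log₂(P(1)/Q(1)) = 0.0099·log₂(0.0099/0.5) = -0.05602
  P(2)·log₂(P(2)/Q(2)) = 0.9901·log₂(0.9901/0.5) = 0.97589

D_KL(P||Q) = -0.05602 + 0.97589 = 0.91987 ≈ 0.9199 bits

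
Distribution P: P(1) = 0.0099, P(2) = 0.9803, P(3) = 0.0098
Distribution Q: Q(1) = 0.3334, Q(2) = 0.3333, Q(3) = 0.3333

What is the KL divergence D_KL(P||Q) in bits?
1.4257 bits

D_KL(P||Q) = Σ P(x) log₂(P(x)/Q(x))

Computing term by term:
  P(1)·log₂(P(1)/Q(1)) = 0.0099·log₂(0.0099/0.3334) = -0.05023
  P(2)·log₂(P(2)/Q(2)) = 0.9803·log₂(0.9803/0.3333) = 1.52574
  P(3)·log₂(P(3)/Q(3)) = 0.0098·log₂(0.0098/0.3333) = -0.04986

D_KL(P||Q) = -0.05023 + 1.52574 - 0.04986 = 1.42565 ≈ 1.4257 bits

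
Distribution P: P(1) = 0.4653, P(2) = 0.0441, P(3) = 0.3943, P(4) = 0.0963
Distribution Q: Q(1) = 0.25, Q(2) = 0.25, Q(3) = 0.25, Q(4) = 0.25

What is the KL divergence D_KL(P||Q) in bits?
0.4333 bits

D_KL(P||Q) = Σ P(x) log₂(P(x)/Q(x))

Computing term by term:
  P(1)·log₂(P(1)/Q(1)) = 0.4653·log₂(0.4653/0.25) = 0.41702
  P(2)·log₂(P(2)/Q(2)) = 0.0441·log₂(0.0441/0.25) = -0.11039
  P(3)·log₂(P(3)/Q(3)) = 0.3943·log₂(0.3943/0.25) = 0.25920
  P(4)·log₂(P(4)/Q(4)) = 0.0963·log₂(0.0963/0.25) = -0.13254

D_KL(P||Q) = 0.41702 - 0.11039 + 0.25920 - 0.13254 = 0.43329 ≈ 0.4333 bits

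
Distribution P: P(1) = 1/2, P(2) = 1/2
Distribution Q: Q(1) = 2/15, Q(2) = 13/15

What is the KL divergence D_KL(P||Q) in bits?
0.5567 bits

D_KL(P||Q) = Σ P(x) log₂(P(x)/Q(x))

Computing term by term:
  P(1)·log₂(P(1)/Q(1)) = (1/2)·log₂((1/2)/(2/15)) = 0.95345
  P(2)·log₂(P(2)/Q(2)) = (1/2)·log₂((1/2)/(13/15)) = -0.39677

D_KL(P||Q) = 0.95345 - 0.39677 = 0.55668 ≈ 0.5567 bits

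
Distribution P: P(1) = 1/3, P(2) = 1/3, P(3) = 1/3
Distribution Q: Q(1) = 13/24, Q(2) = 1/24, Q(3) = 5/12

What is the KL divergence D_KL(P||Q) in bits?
0.6592 bits

D_KL(P||Q) = Σ P(x) log₂(P(x)/Q(x))

Computing term by term:
  P(1)·log₂(P(1)/Q(1)) = (1/3)·log₂((1/3)/(13/24)) = -0.23348
  P(2)·log₂(P(2)/Q(2)) = (1/3)·log₂((1/3)/(1/24)) = 1.00000
  P(3)·log₂(P(3)/Q(3)) = (1/3)·log₂((1/3)/(5/12)) = -0.10731

D_KL(P||Q) = -0.23348 + 1.00000 - 0.10731 = 0.65921 ≈ 0.6592 bits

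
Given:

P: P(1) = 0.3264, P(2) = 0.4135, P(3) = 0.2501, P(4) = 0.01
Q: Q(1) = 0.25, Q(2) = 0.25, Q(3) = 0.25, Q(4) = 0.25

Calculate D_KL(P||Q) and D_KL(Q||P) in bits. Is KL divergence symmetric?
D_KL(P||Q) = 0.3795 bits, D_KL(Q||P) = 0.8832 bits. No, KL divergence is not symmetric.

D_KL(P||Q) = Σ P(x) log₂(P(x)/Q(x))

Computing term by term:
  P(1)·log₂(P(1)/Q(1)) = 0.3264·log₂(0.3264/0.25) = 0.12557
  P(2)·log₂(P(2)/Q(2)) = 0.4135·log₂(0.4135/0.25) = 0.30018
  P(3)·log₂(P(3)/Q(3)) = 0.2501·log₂(0.2501/0.25) = 0.00014
  P(4)·log₂(P(4)/Q(4)) = 0.01·log₂(0.01/0.25) = -0.04644

D_KL(P||Q) = 0.12557 + 0.30018 + 0.00014 - 0.04644 = 0.37945 ≈ 0.3795 bits

D_KL(Q||P) = Σ Q(x) log₂(Q(x)/P(x))

Computing term by term:
  Q(1)·log₂(Q(1)/P(1)) = 0.25·log₂(0.25/0.3264) = -0.09618
  Q(2)·log₂(Q(2)/P(2)) = 0.25·log₂(0.25/0.4135) = -0.18149
  Q(3)·log₂(Q(3)/P(3)) = 0.25·log₂(0.25/0.2501) = -0.00014
  Q(4)·log₂(Q(4)/P(4)) = 0.25·log₂(0.25/0.01) = 1.16096

D_KL(Q||P) = -0.09618 - 0.18149 - 0.00014 + 1.16096 = 0.88315 ≈ 0.8832 bits

These are NOT equal (difference: 0.5037 bits). KL divergence is asymmetric: D_KL(P||Q) ≠ D_KL(Q||P) in general.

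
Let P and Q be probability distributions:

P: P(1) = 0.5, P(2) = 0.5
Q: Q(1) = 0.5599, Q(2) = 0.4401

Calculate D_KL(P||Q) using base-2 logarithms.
0.0104 bits

D_KL(P||Q) = Σ P(x) log₂(P(x)/Q(x))

Computing term by term:
  P(1)·log₂(P(1)/Q(1)) = 0.5·log₂(0.5/0.5599) = -0.08162
  P(2)·log₂(P(2)/Q(2)) = 0.5·log₂(0.5/0.4401) = 0.09205

D_KL(P||Q) = -0.08162 + 0.09205 = 0.01043 ≈ 0.0104 bits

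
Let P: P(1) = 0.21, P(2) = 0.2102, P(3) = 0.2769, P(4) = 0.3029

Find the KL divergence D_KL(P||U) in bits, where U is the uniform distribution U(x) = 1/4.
0.0193 bits

U(i) = 1/4 for all i

D_KL(P||U) = Σ P(x) log₂(P(x) / (1/4))
           = Σ P(x) log₂(P(x)) + log₂(4)
           = log₂(4) - H(P)

H(P) = -Σ P(x) log₂(P(x)):
  -P(1)·log₂(P(1)) = -(0.21)·log₂(0.21) = 0.47282
  -P(2)·log₂(P(2)) = -(0.2102)·log₂(0.2102) = 0.47298
  -P(3)·log₂(P(3)) = -(0.2769)·log₂(0.2769) = 0.51297
  -P(4)·log₂(P(4)) = -(0.3029)·log₂(0.3029) = 0.52192
H(P) = 0.47282 + 0.47298 + 0.51297 + 0.52192 = 1.98069 bits

log₂(4) = 2.00000 bits

D_KL(P||U) = 2.00000 - 1.98069 = 0.01931 ≈ 0.0193 bits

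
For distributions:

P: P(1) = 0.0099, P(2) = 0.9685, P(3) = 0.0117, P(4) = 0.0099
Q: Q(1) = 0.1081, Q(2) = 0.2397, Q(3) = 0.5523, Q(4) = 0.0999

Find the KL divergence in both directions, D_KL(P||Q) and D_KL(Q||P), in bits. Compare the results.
D_KL(P||Q) = 1.8188 bits, D_KL(Q||P) = 3.2944 bits. D_KL(Q||P) is larger than D_KL(P||Q) by 1.4756 bits; the two directions differ.

D_KL(P||Q) = Σ P(x) log₂(P(x)/Q(x))

Computing term by term:
  P(1)·log₂(P(1)/Q(1)) = 0.0099·log₂(0.0099/0.1081) = -0.03414
  P(2)·log₂(P(2)/Q(2)) = 0.9685·log₂(0.9685/0.2397) = 1.95106
  P(3)·log₂(P(3)/Q(3)) = 0.0117·log₂(0.0117/0.5523) = -0.06506
  P(4)·log₂(P(4)/Q(4)) = 0.0099·log₂(0.0099/0.0999) = -0.03302

D_KL(P||Q) = -0.03414 + 1.95106 - 0.06506 - 0.03302 = 1.81884 ≈ 1.8188 bits

D_KL(Q||P) = Σ Q(x) log₂(Q(x)/P(x))

Computing term by term:
  Q(1)·log₂(Q(1)/P(1)) = 0.1081·log₂(0.1081/0.0099) = 0.37281
  Q(2)·log₂(Q(2)/P(2)) = 0.2397·log₂(0.2397/0.9685) = -0.48288
  Q(3)·log₂(Q(3)/P(3)) = 0.5523·log₂(0.5523/0.0117) = 3.07127
  Q(4)·log₂(Q(4)/P(4)) = 0.0999·log₂(0.0999/0.0099) = 0.33316

D_KL(Q||P) = 0.37281 - 0.48288 + 3.07127 + 0.33316 = 3.29436 ≈ 3.2944 bits

These are NOT equal (difference: 1.4756 bits). KL divergence is asymmetric: D_KL(P||Q) ≠ D_KL(Q||P) in general.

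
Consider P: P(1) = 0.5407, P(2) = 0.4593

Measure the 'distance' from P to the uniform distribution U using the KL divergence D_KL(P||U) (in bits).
0.0048 bits

U(i) = 1/2 for all i

D_KL(P||U) = Σ P(x) log₂(P(x) / (1/2))
           = Σ P(x) log₂(P(x)) + log₂(2)
           = log₂(2) - H(P)

H(P) = -Σ P(x) log₂(P(x)):
  -P(1)·log₂(P(1)) = -(0.5407)·log₂(0.5407) = 0.47965
  -P(2)·log₂(P(2)) = -(0.4593)·log₂(0.4593) = 0.51556
H(P) = 0.47965 + 0.51556 = 0.99521 bits

log₂(2) = 1.00000 bits

D_KL(P||U) = 1.00000 - 0.99521 = 0.00479 ≈ 0.0048 bits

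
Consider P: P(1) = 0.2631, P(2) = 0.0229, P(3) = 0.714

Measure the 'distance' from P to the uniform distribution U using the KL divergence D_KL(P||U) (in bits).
0.6064 bits

U(i) = 1/3 for all i

D_KL(P||U) = Σ P(x) log₂(P(x) / (1/3))
           = Σ P(x) log₂(P(x)) + log₂(3)
           = log₂(3) - H(P)

H(P) = -Σ P(x) log₂(P(x)):
  -P(1)·log₂(P(1)) = -(0.2631)·log₂(0.2631) = 0.50681
  -P(2)·log₂(P(2)) = -(0.0229)·log₂(0.0229) = 0.12477
  -P(3)·log₂(P(3)) = -(0.714)·log₂(0.714) = 0.34701
H(P) = 0.50681 + 0.12477 + 0.34701 = 0.97859 bits

log₂(3) = 1.58496 bits

D_KL(P||U) = 1.58496 - 0.97859 = 0.60637 ≈ 0.6064 bits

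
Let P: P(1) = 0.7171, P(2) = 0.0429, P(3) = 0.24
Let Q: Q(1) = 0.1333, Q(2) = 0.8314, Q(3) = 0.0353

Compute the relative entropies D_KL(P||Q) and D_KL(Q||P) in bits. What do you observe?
D_KL(P||Q) = 2.2210 bits, D_KL(Q||P) = 3.1343 bits. The two directions give different values (D_KL(Q||P) exceeds D_KL(P||Q) by 0.9133 bits): KL divergence is asymmetric.

D_KL(P||Q) = Σ P(x) log₂(P(x)/Q(x))

Computing term by term:
  P(1)·log₂(P(1)/Q(1)) = 0.7171·log₂(0.7171/0.1333) = 1.74076
  P(2)·log₂(P(2)/Q(2)) = 0.0429·log₂(0.0429/0.8314) = -0.18346
  P(3)·log₂(P(3)/Q(3)) = 0.24·log₂(0.24/0.0353) = 0.66367

D_KL(P||Q) = 1.74076 - 0.18346 + 0.66367 = 2.22097 ≈ 2.2210 bits

D_KL(Q||P) = Σ Q(x) log₂(Q(x)/P(x))

Computing term by term:
  Q(1)·log₂(Q(1)/P(1)) = 0.1333·log₂(0.1333/0.7171) = -0.32359
  Q(2)·log₂(Q(2)/P(2)) = 0.8314·log₂(0.8314/0.0429) = 3.55548
  Q(3)·log₂(Q(3)/P(3)) = 0.0353·log₂(0.0353/0.24) = -0.09761

D_KL(Q||P) = -0.32359 + 3.55548 - 0.09761 = 3.13428 ≈ 3.1343 bits

These are NOT equal (difference: 0.9133 bits). KL divergence is asymmetric: D_KL(P||Q) ≠ D_KL(Q||P) in general.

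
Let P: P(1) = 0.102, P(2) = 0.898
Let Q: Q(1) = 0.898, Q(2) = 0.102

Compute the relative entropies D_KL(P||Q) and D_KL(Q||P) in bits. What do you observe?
D_KL(P||Q) = 2.4980 bits, D_KL(Q||P) = 2.4980 bits. The two directions give the same value here, because Q is a self-inverse relabeling of P; in general KL divergence is asymmetric.

D_KL(P||Q) = Σ P(x) log₂(P(x)/Q(x))

Computing term by term:
  P(1)·log₂(P(1)/Q(1)) = 0.102·log₂(0.102/0.898) = -0.32009
  P(2)·log₂(P(2)/Q(2)) = 0.898·log₂(0.898/0.102) = 2.81806

D_KL(P||Q) = -0.32009 + 2.81806 = 2.49797 ≈ 2.4980 bits

D_KL(Q||P) = Σ Q(x) log₂(Q(x)/P(x))

Computing term by term:
  Q(1)·log₂(Q(1)/P(1)) = 0.898·log₂(0.898/0.102) = 2.81806
  Q(2)·log₂(Q(2)/P(2)) = 0.102·log₂(0.102/0.898) = -0.32009

D_KL(Q||P) = 2.81806 - 0.32009 = 2.49797 ≈ 2.4980 bits

These ARE equal here. Q is P with outcomes relabeled (Q(1) = P(2), Q(2) = P(1)) by a relabeling that is its own inverse, so the two sums contain exactly the same terms in a different order. This is a special case — KL divergence is not symmetric in general: D_KL(P||Q) ≠ D_KL(Q||P) for most P, Q.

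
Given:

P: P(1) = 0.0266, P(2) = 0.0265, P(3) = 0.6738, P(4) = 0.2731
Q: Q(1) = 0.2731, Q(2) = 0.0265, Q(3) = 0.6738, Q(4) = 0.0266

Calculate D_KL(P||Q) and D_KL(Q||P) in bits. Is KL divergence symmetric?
D_KL(P||Q) = 0.8282 bits, D_KL(Q||P) = 0.8282 bits. The two values coincide for this particular pair, but no — KL divergence is not symmetric in general.

D_KL(P||Q) = Σ P(x) log₂(P(x)/Q(x))

Computing term by term:
  P(1)·log₂(P(1)/Q(1)) = 0.0266·log₂(0.0266/0.2731) = -0.08937
  P(2)·log₂(P(2)/Q(2)) = 0.0265·log₂(0.0265/0.0265) = 0.00000
  P(3)·log₂(P(3)/Q(3)) = 0.6738·log₂(0.6738/0.6738) = 0.00000
  P(4)·log₂(P(4)/Q(4)) = 0.2731·log₂(0.2731/0.0266) = 0.91760

D_KL(P||Q) = -0.08937 + 0.00000 + 0.00000 + 0.91760 = 0.82823 ≈ 0.8282 bits

D_KL(Q||P) = Σ Q(x) log₂(Q(x)/P(x))

Computing term by term:
  Q(1)·log₂(Q(1)/P(1)) = 0.2731·log₂(0.2731/0.0266) = 0.91760
  Q(2)·log₂(Q(2)/P(2)) = 0.0265·log₂(0.0265/0.0265) = 0.00000
  Q(3)·log₂(Q(3)/P(3)) = 0.6738·log₂(0.6738/0.6738) = 0.00000
  Q(4)·log₂(Q(4)/P(4)) = 0.0266·log₂(0.0266/0.2731) = -0.08937

D_KL(Q||P) = 0.91760 + 0.00000 + 0.00000 - 0.08937 = 0.82823 ≈ 0.8282 bits

These ARE equal here. Q is P with outcomes relabeled (Q(1) = P(4), Q(4) = P(1)) by a relabeling that is its own inverse, so the two sums contain exactly the same terms in a different order. This is a special case — KL divergence is not symmetric in general: D_KL(P||Q) ≠ D_KL(Q||P) for most P, Q.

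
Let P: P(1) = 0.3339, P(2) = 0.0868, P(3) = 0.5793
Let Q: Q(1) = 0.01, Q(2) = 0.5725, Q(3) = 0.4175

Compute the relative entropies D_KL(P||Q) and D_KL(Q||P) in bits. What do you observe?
D_KL(P||Q) = 1.7275 bits, D_KL(Q||P) = 1.3102 bits. The two directions give different values (D_KL(P||Q) exceeds D_KL(Q||P) by 0.4173 bits): KL divergence is asymmetric.

D_KL(P||Q) = Σ P(x) log₂(P(x)/Q(x))

Computing term by term:
  P(1)·log₂(P(1)/Q(1)) = 0.3339·log₂(0.3339/0.01) = 1.68998
  P(2)·log₂(P(2)/Q(2)) = 0.0868·log₂(0.0868/0.5725) = -0.23623
  P(3)·log₂(P(3)/Q(3)) = 0.5793·log₂(0.5793/0.4175) = 0.27374

D_KL(P||Q) = 1.68998 - 0.23623 + 0.27374 = 1.72749 ≈ 1.7275 bits

D_KL(Q||P) = Σ Q(x) log₂(Q(x)/P(x))

Computing term by term:
  Q(1)·log₂(Q(1)/P(1)) = 0.01·log₂(0.01/0.3339) = -0.05061
  Q(2)·log₂(Q(2)/P(2)) = 0.5725·log₂(0.5725/0.0868) = 1.55806
  Q(3)·log₂(Q(3)/P(3)) = 0.4175·log₂(0.4175/0.5793) = -0.19728

D_KL(Q||P) = -0.05061 + 1.55806 - 0.19728 = 1.31017 ≈ 1.3102 bits

These are NOT equal (difference: 0.4173 bits). KL divergence is asymmetric: D_KL(P||Q) ≠ D_KL(Q||P) in general.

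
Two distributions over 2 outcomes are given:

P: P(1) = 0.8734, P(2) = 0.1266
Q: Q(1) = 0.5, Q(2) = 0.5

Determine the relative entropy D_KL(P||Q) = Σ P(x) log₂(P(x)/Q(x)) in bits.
0.4520 bits

D_KL(P||Q) = Σ P(x) log₂(P(x)/Q(x))

Computing term by term:
  P(1)·log₂(P(1)/Q(1)) = 0.8734·log₂(0.8734/0.5) = 0.70284
  P(2)·log₂(P(2)/Q(2)) = 0.1266·log₂(0.1266/0.5) = -0.25088

D_KL(P||Q) = 0.70284 - 0.25088 = 0.45196 ≈ 0.4520 bits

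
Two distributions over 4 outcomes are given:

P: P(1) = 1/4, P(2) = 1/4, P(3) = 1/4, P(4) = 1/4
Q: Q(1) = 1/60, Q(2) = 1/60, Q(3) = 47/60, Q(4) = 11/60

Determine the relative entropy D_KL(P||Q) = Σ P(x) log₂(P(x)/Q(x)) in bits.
1.6534 bits

D_KL(P||Q) = Σ P(x) log₂(P(x)/Q(x))

Computing term by term:
  P(1)·log₂(P(1)/Q(1)) = (1/4)·log₂((1/4)/(1/60)) = 0.97672
  P(2)·log₂(P(2)/Q(2)) = (1/4)·log₂((1/4)/(1/60)) = 0.97672
  P(3)·log₂(P(3)/Q(3)) = (1/4)·log₂((1/4)/(47/60)) = -0.41192
  P(4)·log₂(P(4)/Q(4)) = (1/4)·log₂((1/4)/(11/60)) = 0.11186

D_KL(P||Q) = 0.97672 + 0.97672 - 0.41192 + 0.11186 = 1.65338 ≈ 1.6534 bits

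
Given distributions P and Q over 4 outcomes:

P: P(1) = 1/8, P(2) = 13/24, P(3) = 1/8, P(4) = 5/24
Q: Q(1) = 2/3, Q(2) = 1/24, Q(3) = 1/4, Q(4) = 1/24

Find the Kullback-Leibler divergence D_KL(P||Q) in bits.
2.0613 bits

D_KL(P||Q) = Σ P(x) log₂(P(x)/Q(x))

Computing term by term:
  P(1)·log₂(P(1)/Q(1)) = (1/8)·log₂((1/8)/(2/3)) = -0.30188
  P(2)·log₂(P(2)/Q(2)) = (13/24)·log₂((13/24)/(1/24)) = 2.00440
  P(3)·log₂(P(3)/Q(3)) = (1/8)·log₂((1/8)/(1/4)) = -0.12500
  P(4)·log₂(P(4)/Q(4)) = (5/24)·log₂((5/24)/(1/24)) = 0.48374

D_KL(P||Q) = -0.30188 + 2.00440 - 0.12500 + 0.48374 = 2.06126 ≈ 2.0613 bits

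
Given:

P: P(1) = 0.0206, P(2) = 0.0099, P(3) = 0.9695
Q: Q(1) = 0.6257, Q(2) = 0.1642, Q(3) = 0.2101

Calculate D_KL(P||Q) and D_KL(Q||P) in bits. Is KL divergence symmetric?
D_KL(P||Q) = 1.9973 bits, D_KL(Q||P) = 3.2832 bits. No, KL divergence is not symmetric.

D_KL(P||Q) = Σ P(x) log₂(P(x)/Q(x))

Computing term by term:
  P(1)·log₂(P(1)/Q(1)) = 0.0206·log₂(0.0206/0.6257) = -0.10145
  P(2)·log₂(P(2)/Q(2)) = 0.0099·log₂(0.0099/0.1642) = -0.04011
  P(3)·log₂(P(3)/Q(3)) = 0.9695·log₂(0.9695/0.2101) = 2.13888

D_KL(P||Q) = -0.10145 - 0.04011 + 2.13888 = 1.99732 ≈ 1.9973 bits

D_KL(Q||P) = Σ Q(x) log₂(Q(x)/P(x))

Computing term by term:
  Q(1)·log₂(Q(1)/P(1)) = 0.6257·log₂(0.6257/0.0206) = 3.08142
  Q(2)·log₂(Q(2)/P(2)) = 0.1642·log₂(0.1642/0.0099) = 0.66532
  Q(3)·log₂(Q(3)/P(3)) = 0.2101·log₂(0.2101/0.9695) = -0.46352

D_KL(Q||P) = 3.08142 + 0.66532 - 0.46352 = 3.28322 ≈ 3.2832 bits

These are NOT equal (difference: 1.2859 bits). KL divergence is asymmetric: D_KL(P||Q) ≠ D_KL(Q||P) in general.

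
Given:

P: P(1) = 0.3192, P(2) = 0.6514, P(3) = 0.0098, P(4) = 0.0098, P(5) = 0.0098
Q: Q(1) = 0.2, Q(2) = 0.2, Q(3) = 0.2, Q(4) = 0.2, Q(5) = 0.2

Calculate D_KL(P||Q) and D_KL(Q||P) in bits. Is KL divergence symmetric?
D_KL(P||Q) = 1.1971 bits, D_KL(Q||P) = 2.1350 bits. No, KL divergence is not symmetric.

D_KL(P||Q) = Σ P(x) log₂(P(x)/Q(x))

Computing term by term:
  P(1)·log₂(P(1)/Q(1)) = 0.3192·log₂(0.3192/0.2) = 0.21529
  P(2)·log₂(P(2)/Q(2)) = 0.6514·log₂(0.6514/0.2) = 1.10969
  P(3)·log₂(P(3)/Q(3)) = 0.0098·log₂(0.0098/0.2) = -0.04264
  P(4)·log₂(P(4)/Q(4)) = 0.0098·log₂(0.0098/0.2) = -0.04264
  P(5)·log₂(P(5)/Q(5)) = 0.0098·log₂(0.0098/0.2) = -0.04264

D_KL(P||Q) = 0.21529 + 1.10969 - 0.04264 - 0.04264 - 0.04264 = 1.19706 ≈ 1.1971 bits

D_KL(Q||P) = Σ Q(x) log₂(Q(x)/P(x))

Computing term by term:
  Q(1)·log₂(Q(1)/P(1)) = 0.2·log₂(0.2/0.3192) = -0.13489
  Q(2)·log₂(Q(2)/P(2)) = 0.2·log₂(0.2/0.6514) = -0.34071
  Q(3)·log₂(Q(3)/P(3)) = 0.2·log₂(0.2/0.0098) = 0.87021
  Q(4)·log₂(Q(4)/P(4)) = 0.2·log₂(0.2/0.0098) = 0.87021
  Q(5)·log₂(Q(5)/P(5)) = 0.2·log₂(0.2/0.0098) = 0.87021

D_KL(Q||P) = -0.13489 - 0.34071 + 0.87021 + 0.87021 + 0.87021 = 2.13503 ≈ 2.1350 bits

These are NOT equal (difference: 0.9379 bits). KL divergence is asymmetric: D_KL(P||Q) ≠ D_KL(Q||P) in general.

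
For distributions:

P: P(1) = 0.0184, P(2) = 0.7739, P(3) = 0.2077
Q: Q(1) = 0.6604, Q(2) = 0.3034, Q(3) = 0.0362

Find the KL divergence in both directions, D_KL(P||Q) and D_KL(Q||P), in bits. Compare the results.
D_KL(P||Q) = 1.4739 bits, D_KL(Q||P) = 2.9102 bits. D_KL(Q||P) is larger than D_KL(P||Q) by 1.4363 bits; the two directions differ.

D_KL(P||Q) = Σ P(x) log₂(P(x)/Q(x))

Computing term by term:
  P(1)·log₂(P(1)/Q(1)) = 0.0184·log₂(0.0184/0.6604) = -0.09505
  P(2)·log₂(P(2)/Q(2)) = 0.7739·log₂(0.7739/0.3034) = 1.04548
  P(3)·log₂(P(3)/Q(3)) = 0.2077·log₂(0.2077/0.0362) = 0.52350

D_KL(P||Q) = -0.09505 + 1.04548 + 0.52350 = 1.47393 ≈ 1.4739 bits

D_KL(Q||P) = Σ Q(x) log₂(Q(x)/P(x))

Computing term by term:
  Q(1)·log₂(Q(1)/P(1)) = 0.6604·log₂(0.6604/0.0184) = 3.41134
  Q(2)·log₂(Q(2)/P(2)) = 0.3034·log₂(0.3034/0.7739) = -0.40987
  Q(3)·log₂(Q(3)/P(3)) = 0.0362·log₂(0.0362/0.2077) = -0.09124

D_KL(Q||P) = 3.41134 - 0.40987 - 0.09124 = 2.91023 ≈ 2.9102 bits

These are NOT equal (difference: 1.4363 bits). KL divergence is asymmetric: D_KL(P||Q) ≠ D_KL(Q||P) in general.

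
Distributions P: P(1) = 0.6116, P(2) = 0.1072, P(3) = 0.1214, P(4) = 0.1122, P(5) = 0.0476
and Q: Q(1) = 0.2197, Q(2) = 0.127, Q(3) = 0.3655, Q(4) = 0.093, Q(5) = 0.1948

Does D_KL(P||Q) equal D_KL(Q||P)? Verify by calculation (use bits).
D_KL(P||Q) = 0.6177 bits, D_KL(Q||P) = 0.6586 bits. No — D_KL(P||Q) ≠ D_KL(Q||P) for this pair.

D_KL(P||Q) = Σ P(x) log₂(P(x)/Q(x))

Computing term by term:
  P(1)·log₂(P(1)/Q(1)) = 0.6116·log₂(0.6116/0.2197) = 0.90337
  P(2)·log₂(P(2)/Q(2)) = 0.1072·log₂(0.1072/0.127) = -0.02621
  P(3)·log₂(P(3)/Q(3)) = 0.1214·log₂(0.1214/0.3655) = -0.19304
  P(4)·log₂(P(4)/Q(4)) = 0.1122·log₂(0.1122/0.093) = 0.03038
  P(5)·log₂(P(5)/Q(5)) = 0.0476·log₂(0.0476/0.1948) = -0.09677

D_KL(P||Q) = 0.90337 - 0.02621 - 0.19304 + 0.03038 - 0.09677 = 0.61773 ≈ 0.6177 bits

D_KL(Q||P) = Σ Q(x) log₂(Q(x)/P(x))

Computing term by term:
  Q(1)·log₂(Q(1)/P(1)) = 0.2197·log₂(0.2197/0.6116) = -0.32451
  Q(2)·log₂(Q(2)/P(2)) = 0.127·log₂(0.127/0.1072) = 0.03105
  Q(3)·log₂(Q(3)/P(3)) = 0.3655·log₂(0.3655/0.1214) = 0.58118
  Q(4)·log₂(Q(4)/P(4)) = 0.093·log₂(0.093/0.1122) = -0.02518
  Q(5)·log₂(Q(5)/P(5)) = 0.1948·log₂(0.1948/0.0476) = 0.39602

D_KL(Q||P) = -0.32451 + 0.03105 + 0.58118 - 0.02518 + 0.39602 = 0.65856 ≈ 0.6586 bits

These are NOT equal (difference: 0.0409 bits). KL divergence is asymmetric: D_KL(P||Q) ≠ D_KL(Q||P) in general.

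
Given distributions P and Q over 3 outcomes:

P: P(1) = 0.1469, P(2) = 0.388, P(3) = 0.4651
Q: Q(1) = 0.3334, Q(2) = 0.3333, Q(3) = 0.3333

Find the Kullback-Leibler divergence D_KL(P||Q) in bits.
0.1349 bits

D_KL(P||Q) = Σ P(x) log₂(P(x)/Q(x))

Computing term by term:
  P(1)·log₂(P(1)/Q(1)) = 0.1469·log₂(0.1469/0.3334) = -0.17370
  P(2)·log₂(P(2)/Q(2)) = 0.388·log₂(0.388/0.3333) = 0.08506
  P(3)·log₂(P(3)/Q(3)) = 0.4651·log₂(0.4651/0.3333) = 0.22358

D_KL(P||Q) = -0.17370 + 0.08506 + 0.22358 = 0.13494 ≈ 0.1349 bits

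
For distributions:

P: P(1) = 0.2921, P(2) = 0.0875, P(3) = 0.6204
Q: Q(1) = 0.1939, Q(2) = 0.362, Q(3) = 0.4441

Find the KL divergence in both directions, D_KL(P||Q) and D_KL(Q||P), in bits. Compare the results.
D_KL(P||Q) = 0.2926 bits, D_KL(Q||P) = 0.4128 bits. D_KL(Q||P) is larger than D_KL(P||Q) by 0.1202 bits; the two directions differ.

D_KL(P||Q) = Σ P(x) log₂(P(x)/Q(x))

Computing term by term:
  P(1)·log₂(P(1)/Q(1)) = 0.2921·log₂(0.2921/0.1939) = 0.17267
  P(2)·log₂(P(2)/Q(2)) = 0.0875·log₂(0.0875/0.362) = -0.17926
  P(3)·log₂(P(3)/Q(3)) = 0.6204·log₂(0.6204/0.4441) = 0.29923

D_KL(P||Q) = 0.17267 - 0.17926 + 0.29923 = 0.29264 ≈ 0.2926 bits

D_KL(Q||P) = Σ Q(x) log₂(Q(x)/P(x))

Computing term by term:
  Q(1)·log₂(Q(1)/P(1)) = 0.1939·log₂(0.1939/0.2921) = -0.11462
  Q(2)·log₂(Q(2)/P(2)) = 0.362·log₂(0.362/0.0875) = 0.74161
  Q(3)·log₂(Q(3)/P(3)) = 0.4441·log₂(0.4441/0.6204) = -0.21420

D_KL(Q||P) = -0.11462 + 0.74161 - 0.21420 = 0.41279 ≈ 0.4128 bits

These are NOT equal (difference: 0.1202 bits). KL divergence is asymmetric: D_KL(P||Q) ≠ D_KL(Q||P) in general.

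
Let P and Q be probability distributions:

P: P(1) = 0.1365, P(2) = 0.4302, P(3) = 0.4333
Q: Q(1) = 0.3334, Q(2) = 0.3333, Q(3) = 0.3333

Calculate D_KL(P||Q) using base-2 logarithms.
0.1466 bits

D_KL(P||Q) = Σ P(x) log₂(P(x)/Q(x))

Computing term by term:
  P(1)·log₂(P(1)/Q(1)) = 0.1365·log₂(0.1365/0.3334) = -0.17586
  P(2)·log₂(P(2)/Q(2)) = 0.4302·log₂(0.4302/0.3333) = 0.15839
  P(3)·log₂(P(3)/Q(3)) = 0.4333·log₂(0.4333/0.3333) = 0.16402

D_KL(P||Q) = -0.17586 + 0.15839 + 0.16402 = 0.14655 ≈ 0.1466 bits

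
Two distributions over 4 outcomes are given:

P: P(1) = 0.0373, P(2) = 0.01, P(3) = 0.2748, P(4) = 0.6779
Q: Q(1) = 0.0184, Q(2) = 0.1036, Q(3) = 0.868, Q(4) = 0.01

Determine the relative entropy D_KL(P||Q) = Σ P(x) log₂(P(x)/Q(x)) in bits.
3.6720 bits

D_KL(P||Q) = Σ P(x) log₂(P(x)/Q(x))

Computing term by term:
  P(1)·log₂(P(1)/Q(1)) = 0.0373·log₂(0.0373/0.0184) = 0.03803
  P(2)·log₂(P(2)/Q(2)) = 0.01·log₂(0.01/0.1036) = -0.03373
  P(3)·log₂(P(3)/Q(3)) = 0.2748·log₂(0.2748/0.868) = -0.45598
  P(4)·log₂(P(4)/Q(4)) = 0.6779·log₂(0.6779/0.01) = 4.12367

D_KL(P||Q) = 0.03803 - 0.03373 - 0.45598 + 4.12367 = 3.67199 ≈ 3.6720 bits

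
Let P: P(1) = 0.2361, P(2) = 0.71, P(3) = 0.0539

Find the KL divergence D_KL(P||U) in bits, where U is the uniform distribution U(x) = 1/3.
0.5153 bits

U(i) = 1/3 for all i

D_KL(P||U) = Σ P(x) log₂(P(x) / (1/3))
           = Σ P(x) log₂(P(x)) + log₂(3)
           = log₂(3) - H(P)

H(P) = -Σ P(x) log₂(P(x)):
  -P(1)·log₂(P(1)) = -(0.2361)·log₂(0.2361) = 0.49169
  -P(2)·log₂(P(2)) = -(0.71)·log₂(0.71) = 0.35082
  -P(3)·log₂(P(3)) = -(0.0539)·log₂(0.0539) = 0.22711
H(P) = 0.49169 + 0.35082 + 0.22711 = 1.06962 bits

log₂(3) = 1.58496 bits

D_KL(P||U) = 1.58496 - 1.06962 = 0.51534 ≈ 0.5153 bits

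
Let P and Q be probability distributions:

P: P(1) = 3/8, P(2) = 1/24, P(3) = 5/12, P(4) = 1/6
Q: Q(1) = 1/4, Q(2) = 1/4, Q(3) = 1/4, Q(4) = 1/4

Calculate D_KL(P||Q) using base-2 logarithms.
0.3212 bits

D_KL(P||Q) = Σ P(x) log₂(P(x)/Q(x))

Computing term by term:
  P(1)·log₂(P(1)/Q(1)) = (3/8)·log₂((3/8)/(1/4)) = 0.21936
  P(2)·log₂(P(2)/Q(2)) = (1/24)·log₂((1/24)/(1/4)) = -0.10771
  P(3)·log₂(P(3)/Q(3)) = (5/12)·log₂((5/12)/(1/4)) = 0.30707
  P(4)·log₂(P(4)/Q(4)) = (1/6)·log₂((1/6)/(1/4)) = -0.09749

D_KL(P||Q) = 0.21936 - 0.10771 + 0.30707 - 0.09749 = 0.32123 ≈ 0.3212 bits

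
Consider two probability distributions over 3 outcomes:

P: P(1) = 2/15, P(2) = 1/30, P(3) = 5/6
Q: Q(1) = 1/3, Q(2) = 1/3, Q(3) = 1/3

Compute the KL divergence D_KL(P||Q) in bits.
0.8146 bits

D_KL(P||Q) = Σ P(x) log₂(P(x)/Q(x))

Computing term by term:
  P(1)·log₂(P(1)/Q(1)) = (2/15)·log₂((2/15)/(1/3)) = -0.17626
  P(2)·log₂(P(2)/Q(2)) = (1/30)·log₂((1/30)/(1/3)) = -0.11073
  P(3)·log₂(P(3)/Q(3)) = (5/6)·log₂((5/6)/(1/3)) = 1.10161

D_KL(P||Q) = -0.17626 - 0.11073 + 1.10161 = 0.81462 ≈ 0.8146 bits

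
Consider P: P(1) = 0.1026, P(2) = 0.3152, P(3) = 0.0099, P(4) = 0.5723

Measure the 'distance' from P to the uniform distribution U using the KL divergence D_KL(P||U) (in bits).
0.6112 bits

U(i) = 1/4 for all i

D_KL(P||U) = Σ P(x) log₂(P(x) / (1/4))
           = Σ P(x) log₂(P(x)) + log₂(4)
           = log₂(4) - H(P)

H(P) = -Σ P(x) log₂(P(x)):
  -P(1)·log₂(P(1)) = -(0.1026)·log₂(0.1026) = 0.33703
  -P(2)·log₂(P(2)) = -(0.3152)·log₂(0.3152) = 0.52502
  -P(3)·log₂(P(3)) = -(0.0099)·log₂(0.0099) = 0.06592
  -P(4)·log₂(P(4)) = -(0.5723)·log₂(0.5723) = 0.46079
H(P) = 0.33703 + 0.52502 + 0.06592 + 0.46079 = 1.38876 bits

log₂(4) = 2.00000 bits

D_KL(P||U) = 2.00000 - 1.38876 = 0.61124 ≈ 0.6112 bits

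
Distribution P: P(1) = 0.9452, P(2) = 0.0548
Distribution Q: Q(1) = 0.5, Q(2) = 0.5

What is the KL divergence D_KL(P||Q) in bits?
0.6936 bits

D_KL(P||Q) = Σ P(x) log₂(P(x)/Q(x))

Computing term by term:
  P(1)·log₂(P(1)/Q(1)) = 0.9452·log₂(0.9452/0.5) = 0.86835
  P(2)·log₂(P(2)/Q(2)) = 0.0548·log₂(0.0548/0.5) = -0.17479

D_KL(P||Q) = 0.86835 - 0.17479 = 0.69356 ≈ 0.6936 bits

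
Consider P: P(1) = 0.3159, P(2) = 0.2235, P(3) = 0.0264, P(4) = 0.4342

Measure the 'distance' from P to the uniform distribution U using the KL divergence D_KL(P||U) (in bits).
0.3307 bits

U(i) = 1/4 for all i

D_KL(P||U) = Σ P(x) log₂(P(x) / (1/4))
           = Σ P(x) log₂(P(x)) + log₂(4)
           = log₂(4) - H(P)

H(P) = -Σ P(x) log₂(P(x)):
  -P(1)·log₂(P(1)) = -(0.3159)·log₂(0.3159) = 0.52517
  -P(2)·log₂(P(2)) = -(0.2235)·log₂(0.2235) = 0.48313
  -P(3)·log₂(P(3)) = -(0.0264)·log₂(0.0264) = 0.13842
  -P(4)·log₂(P(4)) = -(0.4342)·log₂(0.4342) = 0.52259
H(P) = 0.52517 + 0.48313 + 0.13842 + 0.52259 = 1.66931 bits

log₂(4) = 2.00000 bits

D_KL(P||U) = 2.00000 - 1.66931 = 0.33069 ≈ 0.3307 bits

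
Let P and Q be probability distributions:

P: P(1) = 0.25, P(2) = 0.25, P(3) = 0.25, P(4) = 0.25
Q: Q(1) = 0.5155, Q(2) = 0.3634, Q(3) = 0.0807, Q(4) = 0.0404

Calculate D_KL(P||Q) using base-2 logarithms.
0.6693 bits

D_KL(P||Q) = Σ P(x) log₂(P(x)/Q(x))

Computing term by term:
  P(1)·log₂(P(1)/Q(1)) = 0.25·log₂(0.25/0.5155) = -0.26101
  P(2)·log₂(P(2)/Q(2)) = 0.25·log₂(0.25/0.3634) = -0.13491
  P(3)·log₂(P(3)/Q(3)) = 0.25·log₂(0.25/0.0807) = 0.40782
  P(4)·log₂(P(4)/Q(4)) = 0.25·log₂(0.25/0.0404) = 0.65738

D_KL(P||Q) = -0.26101 - 0.13491 + 0.40782 + 0.65738 = 0.66928 ≈ 0.6693 bits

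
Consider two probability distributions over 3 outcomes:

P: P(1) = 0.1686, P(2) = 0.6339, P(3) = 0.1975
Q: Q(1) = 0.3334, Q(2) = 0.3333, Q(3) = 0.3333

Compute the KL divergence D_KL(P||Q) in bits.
0.2730 bits

D_KL(P||Q) = Σ P(x) log₂(P(x)/Q(x))

Computing term by term:
  P(1)·log₂(P(1)/Q(1)) = 0.1686·log₂(0.1686/0.3334) = -0.16584
  P(2)·log₂(P(2)/Q(2)) = 0.6339·log₂(0.6339/0.3333) = 0.58790
  P(3)·log₂(P(3)/Q(3)) = 0.1975·log₂(0.1975/0.3333) = -0.14911

D_KL(P||Q) = -0.16584 + 0.58790 - 0.14911 = 0.27295 ≈ 0.2730 bits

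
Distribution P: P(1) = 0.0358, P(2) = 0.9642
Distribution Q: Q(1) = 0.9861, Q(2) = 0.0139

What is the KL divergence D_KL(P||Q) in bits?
5.7260 bits

D_KL(P||Q) = Σ P(x) log₂(P(x)/Q(x))

Computing term by term:
  P(1)·log₂(P(1)/Q(1)) = 0.0358·log₂(0.0358/0.9861) = -0.17126
  P(2)·log₂(P(2)/Q(2)) = 0.9642·log₂(0.9642/0.0139) = 5.89722

D_KL(P||Q) = -0.17126 + 5.89722 = 5.72596 ≈ 5.7260 bits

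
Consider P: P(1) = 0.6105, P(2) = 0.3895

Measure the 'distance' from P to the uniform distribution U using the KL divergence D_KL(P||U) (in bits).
0.0355 bits

U(i) = 1/2 for all i

D_KL(P||U) = Σ P(x) log₂(P(x) / (1/2))
           = Σ P(x) log₂(P(x)) + log₂(2)
           = log₂(2) - H(P)

H(P) = -Σ P(x) log₂(P(x)):
  -P(1)·log₂(P(1)) = -(0.6105)·log₂(0.6105) = 0.43464
  -P(2)·log₂(P(2)) = -(0.3895)·log₂(0.3895) = 0.52984
H(P) = 0.43464 + 0.52984 = 0.96448 bits

log₂(2) = 1.00000 bits

D_KL(P||U) = 1.00000 - 0.96448 = 0.03552 ≈ 0.0355 bits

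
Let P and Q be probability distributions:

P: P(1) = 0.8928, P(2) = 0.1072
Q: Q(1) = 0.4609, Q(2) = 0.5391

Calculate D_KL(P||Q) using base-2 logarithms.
0.6018 bits

D_KL(P||Q) = Σ P(x) log₂(P(x)/Q(x))

Computing term by term:
  P(1)·log₂(P(1)/Q(1)) = 0.8928·log₂(0.8928/0.4609) = 0.85163
  P(2)·log₂(P(2)/Q(2)) = 0.1072·log₂(0.1072/0.5391) = -0.24980

D_KL(P||Q) = 0.85163 - 0.24980 = 0.60183 ≈ 0.6018 bits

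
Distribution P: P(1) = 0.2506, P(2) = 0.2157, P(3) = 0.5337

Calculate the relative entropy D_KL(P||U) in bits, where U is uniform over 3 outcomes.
0.1238 bits

U(i) = 1/3 for all i

D_KL(P||U) = Σ P(x) log₂(P(x) / (1/3))
           = Σ P(x) log₂(P(x)) + log₂(3)
           = log₂(3) - H(P)

H(P) = -Σ P(x) log₂(P(x)):
  -P(1)·log₂(P(1)) = -(0.2506)·log₂(0.2506) = 0.50033
  -P(2)·log₂(P(2)) = -(0.2157)·log₂(0.2157) = 0.47732
  -P(3)·log₂(P(3)) = -(0.5337)·log₂(0.5337) = 0.48348
H(P) = 0.50033 + 0.47732 + 0.48348 = 1.46113 bits

log₂(3) = 1.58496 bits

D_KL(P||U) = 1.58496 - 1.46113 = 0.12383 ≈ 0.1238 bits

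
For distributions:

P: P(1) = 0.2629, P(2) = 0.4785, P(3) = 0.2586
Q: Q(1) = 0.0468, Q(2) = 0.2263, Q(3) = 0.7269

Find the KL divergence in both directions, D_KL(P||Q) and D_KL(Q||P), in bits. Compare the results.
D_KL(P||Q) = 0.7859 bits, D_KL(Q||P) = 0.7228 bits. D_KL(P||Q) is larger than D_KL(Q||P) by 0.0631 bits; the two directions differ.

D_KL(P||Q) = Σ P(x) log₂(P(x)/Q(x))

Computing term by term:
  P(1)·log₂(P(1)/Q(1)) = 0.2629·log₂(0.2629/0.0468) = 0.65460
  P(2)·log₂(P(2)/Q(2)) = 0.4785·log₂(0.4785/0.2263) = 0.51692
  P(3)·log₂(P(3)/Q(3)) = 0.2586·log₂(0.2586/0.7269) = -0.38558

D_KL(P||Q) = 0.65460 + 0.51692 - 0.38558 = 0.78594 ≈ 0.7859 bits

D_KL(Q||P) = Σ Q(x) log₂(Q(x)/P(x))

Computing term by term:
  Q(1)·log₂(Q(1)/P(1)) = 0.0468·log₂(0.0468/0.2629) = -0.11653
  Q(2)·log₂(Q(2)/P(2)) = 0.2263·log₂(0.2263/0.4785) = -0.24447
  Q(3)·log₂(Q(3)/P(3)) = 0.7269·log₂(0.7269/0.2586) = 1.08383

D_KL(Q||P) = -0.11653 - 0.24447 + 1.08383 = 0.72283 ≈ 0.7228 bits

These are NOT equal (difference: 0.0631 bits). KL divergence is asymmetric: D_KL(P||Q) ≠ D_KL(Q||P) in general.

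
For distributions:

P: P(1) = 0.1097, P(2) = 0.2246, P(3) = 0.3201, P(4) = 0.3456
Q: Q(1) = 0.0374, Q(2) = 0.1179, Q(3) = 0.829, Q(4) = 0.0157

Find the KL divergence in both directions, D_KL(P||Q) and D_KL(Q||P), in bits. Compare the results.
D_KL(P||Q) = 1.4812 bits, D_KL(Q||P) = 0.9004 bits. D_KL(P||Q) is larger than D_KL(Q||P) by 0.5808 bits; the two directions differ.

D_KL(P||Q) = Σ P(x) log₂(P(x)/Q(x))

Computing term by term:
  P(1)·log₂(P(1)/Q(1)) = 0.1097·log₂(0.1097/0.0374) = 0.17030
  P(2)·log₂(P(2)/Q(2)) = 0.2246·log₂(0.2246/0.1179) = 0.20883
  P(3)·log₂(P(3)/Q(3)) = 0.3201·log₂(0.3201/0.829) = -0.43945
  P(4)·log₂(P(4)/Q(4)) = 0.3456·log₂(0.3456/0.0157) = 1.54147

D_KL(P||Q) = 0.17030 + 0.20883 - 0.43945 + 1.54147 = 1.48115 ≈ 1.4812 bits

D_KL(Q||P) = Σ Q(x) log₂(Q(x)/P(x))

Computing term by term:
  Q(1)·log₂(Q(1)/P(1)) = 0.0374·log₂(0.0374/0.1097) = -0.05806
  Q(2)·log₂(Q(2)/P(2)) = 0.1179·log₂(0.1179/0.2246) = -0.10962
  Q(3)·log₂(Q(3)/P(3)) = 0.829·log₂(0.829/0.3201) = 1.13809
  Q(4)·log₂(Q(4)/P(4)) = 0.0157·log₂(0.0157/0.3456) = -0.07003

D_KL(Q||P) = -0.05806 - 0.10962 + 1.13809 - 0.07003 = 0.90038 ≈ 0.9004 bits

These are NOT equal (difference: 0.5808 bits). KL divergence is asymmetric: D_KL(P||Q) ≠ D_KL(Q||P) in general.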